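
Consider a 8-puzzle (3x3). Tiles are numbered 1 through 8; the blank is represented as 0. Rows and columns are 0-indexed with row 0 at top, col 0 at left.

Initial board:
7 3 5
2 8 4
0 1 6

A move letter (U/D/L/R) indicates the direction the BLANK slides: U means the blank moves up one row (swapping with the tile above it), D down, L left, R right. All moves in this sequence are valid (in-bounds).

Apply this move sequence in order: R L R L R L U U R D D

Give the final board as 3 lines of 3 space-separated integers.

After move 1 (R):
7 3 5
2 8 4
1 0 6

After move 2 (L):
7 3 5
2 8 4
0 1 6

After move 3 (R):
7 3 5
2 8 4
1 0 6

After move 4 (L):
7 3 5
2 8 4
0 1 6

After move 5 (R):
7 3 5
2 8 4
1 0 6

After move 6 (L):
7 3 5
2 8 4
0 1 6

After move 7 (U):
7 3 5
0 8 4
2 1 6

After move 8 (U):
0 3 5
7 8 4
2 1 6

After move 9 (R):
3 0 5
7 8 4
2 1 6

After move 10 (D):
3 8 5
7 0 4
2 1 6

After move 11 (D):
3 8 5
7 1 4
2 0 6

Answer: 3 8 5
7 1 4
2 0 6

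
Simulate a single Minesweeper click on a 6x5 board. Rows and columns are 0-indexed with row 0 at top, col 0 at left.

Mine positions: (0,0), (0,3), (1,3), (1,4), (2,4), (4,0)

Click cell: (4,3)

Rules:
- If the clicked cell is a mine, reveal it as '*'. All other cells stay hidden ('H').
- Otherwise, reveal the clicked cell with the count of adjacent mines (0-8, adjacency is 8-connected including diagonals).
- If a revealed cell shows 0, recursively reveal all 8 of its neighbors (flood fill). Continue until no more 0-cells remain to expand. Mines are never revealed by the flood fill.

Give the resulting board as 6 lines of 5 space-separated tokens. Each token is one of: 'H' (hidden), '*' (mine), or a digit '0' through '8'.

H H H H H
1 1 2 H H
0 0 1 3 H
1 1 0 1 1
H 1 0 0 0
H 1 0 0 0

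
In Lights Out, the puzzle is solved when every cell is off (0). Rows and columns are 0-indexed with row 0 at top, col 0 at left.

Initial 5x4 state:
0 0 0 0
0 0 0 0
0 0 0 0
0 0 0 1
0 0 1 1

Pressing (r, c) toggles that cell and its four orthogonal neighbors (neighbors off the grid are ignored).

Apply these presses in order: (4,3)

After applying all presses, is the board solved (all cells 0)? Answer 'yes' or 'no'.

After press 1 at (4,3):
0 0 0 0
0 0 0 0
0 0 0 0
0 0 0 0
0 0 0 0

Lights still on: 0

Answer: yes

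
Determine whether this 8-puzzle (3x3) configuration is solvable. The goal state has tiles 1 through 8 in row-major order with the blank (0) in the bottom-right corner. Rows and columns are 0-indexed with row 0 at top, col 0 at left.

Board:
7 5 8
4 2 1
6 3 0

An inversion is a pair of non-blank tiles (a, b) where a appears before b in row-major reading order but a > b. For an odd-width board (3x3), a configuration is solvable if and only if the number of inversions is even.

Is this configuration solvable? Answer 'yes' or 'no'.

Answer: yes

Derivation:
Inversions (pairs i<j in row-major order where tile[i] > tile[j] > 0): 20
20 is even, so the puzzle is solvable.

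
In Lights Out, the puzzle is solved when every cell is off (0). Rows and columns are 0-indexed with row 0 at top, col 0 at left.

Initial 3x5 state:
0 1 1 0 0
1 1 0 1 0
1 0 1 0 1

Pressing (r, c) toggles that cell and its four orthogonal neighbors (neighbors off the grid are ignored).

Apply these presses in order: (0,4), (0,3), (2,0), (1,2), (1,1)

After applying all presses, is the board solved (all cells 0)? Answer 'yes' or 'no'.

Answer: no

Derivation:
After press 1 at (0,4):
0 1 1 1 1
1 1 0 1 1
1 0 1 0 1

After press 2 at (0,3):
0 1 0 0 0
1 1 0 0 1
1 0 1 0 1

After press 3 at (2,0):
0 1 0 0 0
0 1 0 0 1
0 1 1 0 1

After press 4 at (1,2):
0 1 1 0 0
0 0 1 1 1
0 1 0 0 1

After press 5 at (1,1):
0 0 1 0 0
1 1 0 1 1
0 0 0 0 1

Lights still on: 6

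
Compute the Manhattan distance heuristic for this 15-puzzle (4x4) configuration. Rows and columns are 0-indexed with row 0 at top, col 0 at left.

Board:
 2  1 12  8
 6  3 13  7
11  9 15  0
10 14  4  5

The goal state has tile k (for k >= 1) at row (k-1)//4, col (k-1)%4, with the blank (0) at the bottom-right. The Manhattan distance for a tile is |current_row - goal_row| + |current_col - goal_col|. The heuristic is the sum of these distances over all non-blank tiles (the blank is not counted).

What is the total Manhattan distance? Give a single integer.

Tile 2: at (0,0), goal (0,1), distance |0-0|+|0-1| = 1
Tile 1: at (0,1), goal (0,0), distance |0-0|+|1-0| = 1
Tile 12: at (0,2), goal (2,3), distance |0-2|+|2-3| = 3
Tile 8: at (0,3), goal (1,3), distance |0-1|+|3-3| = 1
Tile 6: at (1,0), goal (1,1), distance |1-1|+|0-1| = 1
Tile 3: at (1,1), goal (0,2), distance |1-0|+|1-2| = 2
Tile 13: at (1,2), goal (3,0), distance |1-3|+|2-0| = 4
Tile 7: at (1,3), goal (1,2), distance |1-1|+|3-2| = 1
Tile 11: at (2,0), goal (2,2), distance |2-2|+|0-2| = 2
Tile 9: at (2,1), goal (2,0), distance |2-2|+|1-0| = 1
Tile 15: at (2,2), goal (3,2), distance |2-3|+|2-2| = 1
Tile 10: at (3,0), goal (2,1), distance |3-2|+|0-1| = 2
Tile 14: at (3,1), goal (3,1), distance |3-3|+|1-1| = 0
Tile 4: at (3,2), goal (0,3), distance |3-0|+|2-3| = 4
Tile 5: at (3,3), goal (1,0), distance |3-1|+|3-0| = 5
Sum: 1 + 1 + 3 + 1 + 1 + 2 + 4 + 1 + 2 + 1 + 1 + 2 + 0 + 4 + 5 = 29

Answer: 29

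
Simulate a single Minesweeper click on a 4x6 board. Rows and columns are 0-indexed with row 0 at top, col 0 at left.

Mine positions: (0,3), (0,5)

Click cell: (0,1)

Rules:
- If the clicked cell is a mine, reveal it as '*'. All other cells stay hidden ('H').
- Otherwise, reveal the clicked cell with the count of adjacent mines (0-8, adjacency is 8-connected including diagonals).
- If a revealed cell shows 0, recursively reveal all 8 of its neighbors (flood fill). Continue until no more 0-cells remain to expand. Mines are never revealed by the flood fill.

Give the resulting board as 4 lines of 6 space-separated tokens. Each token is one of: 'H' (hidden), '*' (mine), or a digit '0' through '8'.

0 0 1 H H H
0 0 1 1 2 1
0 0 0 0 0 0
0 0 0 0 0 0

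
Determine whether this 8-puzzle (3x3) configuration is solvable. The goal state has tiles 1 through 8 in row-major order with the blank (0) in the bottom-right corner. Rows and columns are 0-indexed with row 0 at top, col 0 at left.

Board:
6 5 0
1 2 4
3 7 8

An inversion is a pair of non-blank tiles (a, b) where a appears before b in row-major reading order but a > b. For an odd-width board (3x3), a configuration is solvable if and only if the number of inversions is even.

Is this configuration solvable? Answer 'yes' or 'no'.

Answer: yes

Derivation:
Inversions (pairs i<j in row-major order where tile[i] > tile[j] > 0): 10
10 is even, so the puzzle is solvable.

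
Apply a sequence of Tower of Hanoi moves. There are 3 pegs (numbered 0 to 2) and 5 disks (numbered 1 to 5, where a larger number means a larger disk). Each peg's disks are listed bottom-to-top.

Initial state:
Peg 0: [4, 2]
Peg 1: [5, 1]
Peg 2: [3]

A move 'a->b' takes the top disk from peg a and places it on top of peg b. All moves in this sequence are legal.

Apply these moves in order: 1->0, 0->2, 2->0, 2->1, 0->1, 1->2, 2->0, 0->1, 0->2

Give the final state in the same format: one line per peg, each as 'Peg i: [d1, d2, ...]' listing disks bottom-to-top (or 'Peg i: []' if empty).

After move 1 (1->0):
Peg 0: [4, 2, 1]
Peg 1: [5]
Peg 2: [3]

After move 2 (0->2):
Peg 0: [4, 2]
Peg 1: [5]
Peg 2: [3, 1]

After move 3 (2->0):
Peg 0: [4, 2, 1]
Peg 1: [5]
Peg 2: [3]

After move 4 (2->1):
Peg 0: [4, 2, 1]
Peg 1: [5, 3]
Peg 2: []

After move 5 (0->1):
Peg 0: [4, 2]
Peg 1: [5, 3, 1]
Peg 2: []

After move 6 (1->2):
Peg 0: [4, 2]
Peg 1: [5, 3]
Peg 2: [1]

After move 7 (2->0):
Peg 0: [4, 2, 1]
Peg 1: [5, 3]
Peg 2: []

After move 8 (0->1):
Peg 0: [4, 2]
Peg 1: [5, 3, 1]
Peg 2: []

After move 9 (0->2):
Peg 0: [4]
Peg 1: [5, 3, 1]
Peg 2: [2]

Answer: Peg 0: [4]
Peg 1: [5, 3, 1]
Peg 2: [2]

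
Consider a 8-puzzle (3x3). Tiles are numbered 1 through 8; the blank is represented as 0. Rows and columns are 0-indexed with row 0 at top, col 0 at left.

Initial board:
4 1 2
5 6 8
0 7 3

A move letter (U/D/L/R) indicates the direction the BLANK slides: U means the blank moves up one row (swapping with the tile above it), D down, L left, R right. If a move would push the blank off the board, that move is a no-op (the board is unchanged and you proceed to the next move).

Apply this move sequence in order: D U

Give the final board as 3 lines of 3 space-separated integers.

After move 1 (D):
4 1 2
5 6 8
0 7 3

After move 2 (U):
4 1 2
0 6 8
5 7 3

Answer: 4 1 2
0 6 8
5 7 3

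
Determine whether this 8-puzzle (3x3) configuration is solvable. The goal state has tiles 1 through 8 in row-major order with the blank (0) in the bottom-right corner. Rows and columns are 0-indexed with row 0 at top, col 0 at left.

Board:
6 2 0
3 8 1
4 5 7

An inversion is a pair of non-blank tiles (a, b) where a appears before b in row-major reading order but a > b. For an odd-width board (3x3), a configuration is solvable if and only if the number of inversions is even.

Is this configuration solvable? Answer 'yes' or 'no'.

Inversions (pairs i<j in row-major order where tile[i] > tile[j] > 0): 11
11 is odd, so the puzzle is not solvable.

Answer: no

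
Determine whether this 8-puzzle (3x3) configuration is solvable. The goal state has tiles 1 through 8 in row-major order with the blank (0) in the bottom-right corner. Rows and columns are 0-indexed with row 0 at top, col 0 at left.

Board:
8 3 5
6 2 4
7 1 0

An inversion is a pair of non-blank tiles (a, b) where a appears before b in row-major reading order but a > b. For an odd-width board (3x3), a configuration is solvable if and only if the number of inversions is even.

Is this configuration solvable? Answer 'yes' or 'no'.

Answer: yes

Derivation:
Inversions (pairs i<j in row-major order where tile[i] > tile[j] > 0): 18
18 is even, so the puzzle is solvable.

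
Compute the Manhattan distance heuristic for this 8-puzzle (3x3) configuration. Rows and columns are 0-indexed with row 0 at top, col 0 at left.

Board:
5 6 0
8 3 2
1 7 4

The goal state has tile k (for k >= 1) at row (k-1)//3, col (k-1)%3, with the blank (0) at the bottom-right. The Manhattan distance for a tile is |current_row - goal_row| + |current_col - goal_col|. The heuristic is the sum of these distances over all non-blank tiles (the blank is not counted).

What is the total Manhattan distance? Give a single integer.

Tile 5: at (0,0), goal (1,1), distance |0-1|+|0-1| = 2
Tile 6: at (0,1), goal (1,2), distance |0-1|+|1-2| = 2
Tile 8: at (1,0), goal (2,1), distance |1-2|+|0-1| = 2
Tile 3: at (1,1), goal (0,2), distance |1-0|+|1-2| = 2
Tile 2: at (1,2), goal (0,1), distance |1-0|+|2-1| = 2
Tile 1: at (2,0), goal (0,0), distance |2-0|+|0-0| = 2
Tile 7: at (2,1), goal (2,0), distance |2-2|+|1-0| = 1
Tile 4: at (2,2), goal (1,0), distance |2-1|+|2-0| = 3
Sum: 2 + 2 + 2 + 2 + 2 + 2 + 1 + 3 = 16

Answer: 16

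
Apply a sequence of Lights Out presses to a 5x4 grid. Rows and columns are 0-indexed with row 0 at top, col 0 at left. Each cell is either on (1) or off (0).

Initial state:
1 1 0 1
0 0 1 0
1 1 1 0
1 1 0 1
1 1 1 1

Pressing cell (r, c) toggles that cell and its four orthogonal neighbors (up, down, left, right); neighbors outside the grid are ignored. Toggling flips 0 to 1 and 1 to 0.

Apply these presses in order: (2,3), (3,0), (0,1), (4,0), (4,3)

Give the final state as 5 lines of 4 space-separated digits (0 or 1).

Answer: 0 0 1 1
0 1 1 1
0 1 0 1
1 0 0 1
1 0 0 0

Derivation:
After press 1 at (2,3):
1 1 0 1
0 0 1 1
1 1 0 1
1 1 0 0
1 1 1 1

After press 2 at (3,0):
1 1 0 1
0 0 1 1
0 1 0 1
0 0 0 0
0 1 1 1

After press 3 at (0,1):
0 0 1 1
0 1 1 1
0 1 0 1
0 0 0 0
0 1 1 1

After press 4 at (4,0):
0 0 1 1
0 1 1 1
0 1 0 1
1 0 0 0
1 0 1 1

After press 5 at (4,3):
0 0 1 1
0 1 1 1
0 1 0 1
1 0 0 1
1 0 0 0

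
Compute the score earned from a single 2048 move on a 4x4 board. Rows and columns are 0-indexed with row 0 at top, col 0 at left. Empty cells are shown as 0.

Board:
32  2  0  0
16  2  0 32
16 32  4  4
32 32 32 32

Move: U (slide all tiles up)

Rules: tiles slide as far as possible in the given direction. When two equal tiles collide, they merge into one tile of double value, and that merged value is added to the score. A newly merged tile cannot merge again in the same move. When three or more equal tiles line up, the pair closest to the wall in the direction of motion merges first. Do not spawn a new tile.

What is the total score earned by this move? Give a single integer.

Answer: 100

Derivation:
Slide up:
col 0: [32, 16, 16, 32] -> [32, 32, 32, 0]  score +32 (running 32)
col 1: [2, 2, 32, 32] -> [4, 64, 0, 0]  score +68 (running 100)
col 2: [0, 0, 4, 32] -> [4, 32, 0, 0]  score +0 (running 100)
col 3: [0, 32, 4, 32] -> [32, 4, 32, 0]  score +0 (running 100)
Board after move:
32  4  4 32
32 64 32  4
32  0  0 32
 0  0  0  0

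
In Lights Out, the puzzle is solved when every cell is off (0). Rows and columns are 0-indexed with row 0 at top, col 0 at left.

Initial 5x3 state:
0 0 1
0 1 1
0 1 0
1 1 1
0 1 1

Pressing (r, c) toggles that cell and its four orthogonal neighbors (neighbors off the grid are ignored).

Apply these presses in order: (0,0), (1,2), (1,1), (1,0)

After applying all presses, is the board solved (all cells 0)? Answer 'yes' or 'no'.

Answer: no

Derivation:
After press 1 at (0,0):
1 1 1
1 1 1
0 1 0
1 1 1
0 1 1

After press 2 at (1,2):
1 1 0
1 0 0
0 1 1
1 1 1
0 1 1

After press 3 at (1,1):
1 0 0
0 1 1
0 0 1
1 1 1
0 1 1

After press 4 at (1,0):
0 0 0
1 0 1
1 0 1
1 1 1
0 1 1

Lights still on: 9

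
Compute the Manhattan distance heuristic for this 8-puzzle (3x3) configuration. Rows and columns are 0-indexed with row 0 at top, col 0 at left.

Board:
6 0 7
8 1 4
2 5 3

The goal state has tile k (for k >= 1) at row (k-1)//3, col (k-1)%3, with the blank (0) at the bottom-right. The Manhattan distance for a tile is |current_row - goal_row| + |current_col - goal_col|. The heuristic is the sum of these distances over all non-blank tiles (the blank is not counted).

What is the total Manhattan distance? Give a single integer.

Tile 6: at (0,0), goal (1,2), distance |0-1|+|0-2| = 3
Tile 7: at (0,2), goal (2,0), distance |0-2|+|2-0| = 4
Tile 8: at (1,0), goal (2,1), distance |1-2|+|0-1| = 2
Tile 1: at (1,1), goal (0,0), distance |1-0|+|1-0| = 2
Tile 4: at (1,2), goal (1,0), distance |1-1|+|2-0| = 2
Tile 2: at (2,0), goal (0,1), distance |2-0|+|0-1| = 3
Tile 5: at (2,1), goal (1,1), distance |2-1|+|1-1| = 1
Tile 3: at (2,2), goal (0,2), distance |2-0|+|2-2| = 2
Sum: 3 + 4 + 2 + 2 + 2 + 3 + 1 + 2 = 19

Answer: 19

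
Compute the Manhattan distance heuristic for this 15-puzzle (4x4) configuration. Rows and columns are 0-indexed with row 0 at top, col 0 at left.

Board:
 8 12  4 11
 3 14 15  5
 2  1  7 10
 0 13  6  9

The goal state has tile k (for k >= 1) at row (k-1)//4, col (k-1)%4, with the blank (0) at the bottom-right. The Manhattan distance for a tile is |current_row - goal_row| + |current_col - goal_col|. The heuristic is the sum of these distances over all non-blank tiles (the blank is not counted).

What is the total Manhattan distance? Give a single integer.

Answer: 39

Derivation:
Tile 8: at (0,0), goal (1,3), distance |0-1|+|0-3| = 4
Tile 12: at (0,1), goal (2,3), distance |0-2|+|1-3| = 4
Tile 4: at (0,2), goal (0,3), distance |0-0|+|2-3| = 1
Tile 11: at (0,3), goal (2,2), distance |0-2|+|3-2| = 3
Tile 3: at (1,0), goal (0,2), distance |1-0|+|0-2| = 3
Tile 14: at (1,1), goal (3,1), distance |1-3|+|1-1| = 2
Tile 15: at (1,2), goal (3,2), distance |1-3|+|2-2| = 2
Tile 5: at (1,3), goal (1,0), distance |1-1|+|3-0| = 3
Tile 2: at (2,0), goal (0,1), distance |2-0|+|0-1| = 3
Tile 1: at (2,1), goal (0,0), distance |2-0|+|1-0| = 3
Tile 7: at (2,2), goal (1,2), distance |2-1|+|2-2| = 1
Tile 10: at (2,3), goal (2,1), distance |2-2|+|3-1| = 2
Tile 13: at (3,1), goal (3,0), distance |3-3|+|1-0| = 1
Tile 6: at (3,2), goal (1,1), distance |3-1|+|2-1| = 3
Tile 9: at (3,3), goal (2,0), distance |3-2|+|3-0| = 4
Sum: 4 + 4 + 1 + 3 + 3 + 2 + 2 + 3 + 3 + 3 + 1 + 2 + 1 + 3 + 4 = 39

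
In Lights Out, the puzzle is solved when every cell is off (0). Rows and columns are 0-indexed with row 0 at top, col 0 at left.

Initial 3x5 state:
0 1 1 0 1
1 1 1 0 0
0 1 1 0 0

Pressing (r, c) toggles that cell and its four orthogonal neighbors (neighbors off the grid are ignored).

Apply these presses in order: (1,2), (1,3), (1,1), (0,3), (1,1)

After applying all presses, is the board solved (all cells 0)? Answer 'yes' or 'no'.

After press 1 at (1,2):
0 1 0 0 1
1 0 0 1 0
0 1 0 0 0

After press 2 at (1,3):
0 1 0 1 1
1 0 1 0 1
0 1 0 1 0

After press 3 at (1,1):
0 0 0 1 1
0 1 0 0 1
0 0 0 1 0

After press 4 at (0,3):
0 0 1 0 0
0 1 0 1 1
0 0 0 1 0

After press 5 at (1,1):
0 1 1 0 0
1 0 1 1 1
0 1 0 1 0

Lights still on: 8

Answer: no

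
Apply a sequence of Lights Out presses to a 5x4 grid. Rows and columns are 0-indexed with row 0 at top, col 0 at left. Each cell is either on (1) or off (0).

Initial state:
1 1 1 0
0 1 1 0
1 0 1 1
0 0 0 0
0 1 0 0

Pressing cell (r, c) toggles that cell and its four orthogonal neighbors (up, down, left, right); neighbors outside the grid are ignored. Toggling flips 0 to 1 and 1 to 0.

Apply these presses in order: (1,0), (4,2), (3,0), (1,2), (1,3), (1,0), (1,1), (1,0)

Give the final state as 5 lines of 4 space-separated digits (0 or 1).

After press 1 at (1,0):
0 1 1 0
1 0 1 0
0 0 1 1
0 0 0 0
0 1 0 0

After press 2 at (4,2):
0 1 1 0
1 0 1 0
0 0 1 1
0 0 1 0
0 0 1 1

After press 3 at (3,0):
0 1 1 0
1 0 1 0
1 0 1 1
1 1 1 0
1 0 1 1

After press 4 at (1,2):
0 1 0 0
1 1 0 1
1 0 0 1
1 1 1 0
1 0 1 1

After press 5 at (1,3):
0 1 0 1
1 1 1 0
1 0 0 0
1 1 1 0
1 0 1 1

After press 6 at (1,0):
1 1 0 1
0 0 1 0
0 0 0 0
1 1 1 0
1 0 1 1

After press 7 at (1,1):
1 0 0 1
1 1 0 0
0 1 0 0
1 1 1 0
1 0 1 1

After press 8 at (1,0):
0 0 0 1
0 0 0 0
1 1 0 0
1 1 1 0
1 0 1 1

Answer: 0 0 0 1
0 0 0 0
1 1 0 0
1 1 1 0
1 0 1 1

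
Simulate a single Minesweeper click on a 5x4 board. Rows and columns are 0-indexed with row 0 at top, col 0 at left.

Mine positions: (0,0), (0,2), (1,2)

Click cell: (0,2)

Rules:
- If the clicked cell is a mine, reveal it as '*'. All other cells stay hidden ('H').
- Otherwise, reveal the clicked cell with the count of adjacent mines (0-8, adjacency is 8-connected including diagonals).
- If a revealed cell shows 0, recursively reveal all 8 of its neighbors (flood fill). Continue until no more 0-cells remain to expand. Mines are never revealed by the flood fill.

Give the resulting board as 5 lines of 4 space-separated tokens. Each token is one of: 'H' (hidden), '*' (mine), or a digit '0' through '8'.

H H * H
H H H H
H H H H
H H H H
H H H H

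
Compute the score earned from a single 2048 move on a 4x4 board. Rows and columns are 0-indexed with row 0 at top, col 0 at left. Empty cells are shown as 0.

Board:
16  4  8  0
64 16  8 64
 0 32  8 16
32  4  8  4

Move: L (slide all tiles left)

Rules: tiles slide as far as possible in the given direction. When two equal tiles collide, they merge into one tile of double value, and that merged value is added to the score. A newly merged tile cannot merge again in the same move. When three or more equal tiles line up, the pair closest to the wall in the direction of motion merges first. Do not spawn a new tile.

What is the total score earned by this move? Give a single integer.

Slide left:
row 0: [16, 4, 8, 0] -> [16, 4, 8, 0]  score +0 (running 0)
row 1: [64, 16, 8, 64] -> [64, 16, 8, 64]  score +0 (running 0)
row 2: [0, 32, 8, 16] -> [32, 8, 16, 0]  score +0 (running 0)
row 3: [32, 4, 8, 4] -> [32, 4, 8, 4]  score +0 (running 0)
Board after move:
16  4  8  0
64 16  8 64
32  8 16  0
32  4  8  4

Answer: 0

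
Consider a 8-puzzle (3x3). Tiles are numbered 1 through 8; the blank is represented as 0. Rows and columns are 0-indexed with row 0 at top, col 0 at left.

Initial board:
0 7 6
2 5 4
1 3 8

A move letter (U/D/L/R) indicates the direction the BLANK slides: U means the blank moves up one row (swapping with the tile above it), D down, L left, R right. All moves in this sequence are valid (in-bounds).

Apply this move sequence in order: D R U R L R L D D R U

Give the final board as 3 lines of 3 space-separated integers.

Answer: 2 7 6
5 3 0
1 8 4

Derivation:
After move 1 (D):
2 7 6
0 5 4
1 3 8

After move 2 (R):
2 7 6
5 0 4
1 3 8

After move 3 (U):
2 0 6
5 7 4
1 3 8

After move 4 (R):
2 6 0
5 7 4
1 3 8

After move 5 (L):
2 0 6
5 7 4
1 3 8

After move 6 (R):
2 6 0
5 7 4
1 3 8

After move 7 (L):
2 0 6
5 7 4
1 3 8

After move 8 (D):
2 7 6
5 0 4
1 3 8

After move 9 (D):
2 7 6
5 3 4
1 0 8

After move 10 (R):
2 7 6
5 3 4
1 8 0

After move 11 (U):
2 7 6
5 3 0
1 8 4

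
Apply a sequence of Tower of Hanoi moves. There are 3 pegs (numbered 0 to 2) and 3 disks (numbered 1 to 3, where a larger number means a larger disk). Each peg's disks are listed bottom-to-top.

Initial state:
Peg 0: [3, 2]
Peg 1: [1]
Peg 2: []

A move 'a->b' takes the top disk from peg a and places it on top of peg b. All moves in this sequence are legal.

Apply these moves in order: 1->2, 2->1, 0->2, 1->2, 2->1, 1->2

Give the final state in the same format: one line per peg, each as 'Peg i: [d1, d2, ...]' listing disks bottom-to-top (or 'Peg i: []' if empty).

After move 1 (1->2):
Peg 0: [3, 2]
Peg 1: []
Peg 2: [1]

After move 2 (2->1):
Peg 0: [3, 2]
Peg 1: [1]
Peg 2: []

After move 3 (0->2):
Peg 0: [3]
Peg 1: [1]
Peg 2: [2]

After move 4 (1->2):
Peg 0: [3]
Peg 1: []
Peg 2: [2, 1]

After move 5 (2->1):
Peg 0: [3]
Peg 1: [1]
Peg 2: [2]

After move 6 (1->2):
Peg 0: [3]
Peg 1: []
Peg 2: [2, 1]

Answer: Peg 0: [3]
Peg 1: []
Peg 2: [2, 1]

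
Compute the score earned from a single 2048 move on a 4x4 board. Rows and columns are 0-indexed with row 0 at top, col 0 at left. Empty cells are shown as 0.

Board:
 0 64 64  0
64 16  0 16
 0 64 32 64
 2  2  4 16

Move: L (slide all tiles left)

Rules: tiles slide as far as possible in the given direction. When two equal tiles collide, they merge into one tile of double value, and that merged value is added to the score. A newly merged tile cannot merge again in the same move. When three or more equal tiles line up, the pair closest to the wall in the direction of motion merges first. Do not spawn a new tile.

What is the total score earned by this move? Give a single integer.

Answer: 164

Derivation:
Slide left:
row 0: [0, 64, 64, 0] -> [128, 0, 0, 0]  score +128 (running 128)
row 1: [64, 16, 0, 16] -> [64, 32, 0, 0]  score +32 (running 160)
row 2: [0, 64, 32, 64] -> [64, 32, 64, 0]  score +0 (running 160)
row 3: [2, 2, 4, 16] -> [4, 4, 16, 0]  score +4 (running 164)
Board after move:
128   0   0   0
 64  32   0   0
 64  32  64   0
  4   4  16   0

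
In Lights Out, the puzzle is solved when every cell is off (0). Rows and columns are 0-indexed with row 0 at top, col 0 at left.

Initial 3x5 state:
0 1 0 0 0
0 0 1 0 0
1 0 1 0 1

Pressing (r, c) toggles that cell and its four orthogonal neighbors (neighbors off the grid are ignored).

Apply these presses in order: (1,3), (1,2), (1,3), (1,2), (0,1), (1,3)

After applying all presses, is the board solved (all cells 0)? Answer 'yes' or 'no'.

After press 1 at (1,3):
0 1 0 1 0
0 0 0 1 1
1 0 1 1 1

After press 2 at (1,2):
0 1 1 1 0
0 1 1 0 1
1 0 0 1 1

After press 3 at (1,3):
0 1 1 0 0
0 1 0 1 0
1 0 0 0 1

After press 4 at (1,2):
0 1 0 0 0
0 0 1 0 0
1 0 1 0 1

After press 5 at (0,1):
1 0 1 0 0
0 1 1 0 0
1 0 1 0 1

After press 6 at (1,3):
1 0 1 1 0
0 1 0 1 1
1 0 1 1 1

Lights still on: 10

Answer: no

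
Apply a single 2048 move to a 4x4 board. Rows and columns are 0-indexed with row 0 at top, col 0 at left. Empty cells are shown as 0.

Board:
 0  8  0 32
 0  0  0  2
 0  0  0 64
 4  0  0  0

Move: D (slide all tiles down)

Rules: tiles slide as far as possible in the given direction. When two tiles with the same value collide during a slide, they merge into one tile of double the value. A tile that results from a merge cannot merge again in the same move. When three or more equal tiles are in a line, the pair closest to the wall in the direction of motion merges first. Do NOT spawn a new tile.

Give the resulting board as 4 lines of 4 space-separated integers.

Slide down:
col 0: [0, 0, 0, 4] -> [0, 0, 0, 4]
col 1: [8, 0, 0, 0] -> [0, 0, 0, 8]
col 2: [0, 0, 0, 0] -> [0, 0, 0, 0]
col 3: [32, 2, 64, 0] -> [0, 32, 2, 64]

Answer:  0  0  0  0
 0  0  0 32
 0  0  0  2
 4  8  0 64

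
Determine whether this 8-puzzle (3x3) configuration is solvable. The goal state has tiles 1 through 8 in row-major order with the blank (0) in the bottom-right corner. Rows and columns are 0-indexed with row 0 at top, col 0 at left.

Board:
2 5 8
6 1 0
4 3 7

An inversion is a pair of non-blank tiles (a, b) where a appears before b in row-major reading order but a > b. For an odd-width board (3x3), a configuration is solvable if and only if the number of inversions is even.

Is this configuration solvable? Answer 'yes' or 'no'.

Inversions (pairs i<j in row-major order where tile[i] > tile[j] > 0): 13
13 is odd, so the puzzle is not solvable.

Answer: no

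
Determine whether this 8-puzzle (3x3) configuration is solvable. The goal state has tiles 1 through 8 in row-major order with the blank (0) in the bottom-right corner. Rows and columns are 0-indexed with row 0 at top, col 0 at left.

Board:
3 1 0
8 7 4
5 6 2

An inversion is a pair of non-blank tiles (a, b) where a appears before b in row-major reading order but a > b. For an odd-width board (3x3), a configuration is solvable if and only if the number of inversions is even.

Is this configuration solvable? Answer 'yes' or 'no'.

Answer: yes

Derivation:
Inversions (pairs i<j in row-major order where tile[i] > tile[j] > 0): 14
14 is even, so the puzzle is solvable.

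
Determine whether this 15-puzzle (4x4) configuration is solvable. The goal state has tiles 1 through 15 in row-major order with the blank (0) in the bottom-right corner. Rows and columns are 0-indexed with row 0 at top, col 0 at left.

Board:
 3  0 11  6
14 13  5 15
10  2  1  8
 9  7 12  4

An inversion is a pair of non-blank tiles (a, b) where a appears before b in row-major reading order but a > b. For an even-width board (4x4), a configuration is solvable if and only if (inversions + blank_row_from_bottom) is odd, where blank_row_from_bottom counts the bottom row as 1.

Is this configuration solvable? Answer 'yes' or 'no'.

Answer: no

Derivation:
Inversions: 58
Blank is in row 0 (0-indexed from top), which is row 4 counting from the bottom (bottom = 1).
58 + 4 = 62, which is even, so the puzzle is not solvable.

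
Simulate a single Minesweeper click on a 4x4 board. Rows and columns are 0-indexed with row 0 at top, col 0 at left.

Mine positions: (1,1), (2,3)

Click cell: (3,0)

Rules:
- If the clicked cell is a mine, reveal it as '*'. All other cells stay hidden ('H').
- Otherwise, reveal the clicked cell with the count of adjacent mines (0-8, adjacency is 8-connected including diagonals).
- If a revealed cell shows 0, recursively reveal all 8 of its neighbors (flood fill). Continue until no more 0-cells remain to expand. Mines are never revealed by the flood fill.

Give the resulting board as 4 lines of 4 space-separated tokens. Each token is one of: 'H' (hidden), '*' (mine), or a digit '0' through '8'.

H H H H
H H H H
1 1 2 H
0 0 1 H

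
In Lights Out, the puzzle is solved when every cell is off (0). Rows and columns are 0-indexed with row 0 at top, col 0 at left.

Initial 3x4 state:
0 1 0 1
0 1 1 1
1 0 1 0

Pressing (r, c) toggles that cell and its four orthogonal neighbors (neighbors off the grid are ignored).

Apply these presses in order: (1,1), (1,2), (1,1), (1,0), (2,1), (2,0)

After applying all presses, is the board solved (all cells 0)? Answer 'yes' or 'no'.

After press 1 at (1,1):
0 0 0 1
1 0 0 1
1 1 1 0

After press 2 at (1,2):
0 0 1 1
1 1 1 0
1 1 0 0

After press 3 at (1,1):
0 1 1 1
0 0 0 0
1 0 0 0

After press 4 at (1,0):
1 1 1 1
1 1 0 0
0 0 0 0

After press 5 at (2,1):
1 1 1 1
1 0 0 0
1 1 1 0

After press 6 at (2,0):
1 1 1 1
0 0 0 0
0 0 1 0

Lights still on: 5

Answer: no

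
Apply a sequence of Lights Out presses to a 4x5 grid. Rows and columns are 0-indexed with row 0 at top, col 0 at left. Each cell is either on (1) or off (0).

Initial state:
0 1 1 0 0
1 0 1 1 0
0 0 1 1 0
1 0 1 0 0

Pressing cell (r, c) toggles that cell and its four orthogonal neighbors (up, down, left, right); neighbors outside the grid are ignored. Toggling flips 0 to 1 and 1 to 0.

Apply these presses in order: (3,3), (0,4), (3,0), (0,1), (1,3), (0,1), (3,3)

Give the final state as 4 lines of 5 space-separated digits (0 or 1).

Answer: 0 1 1 0 1
1 0 0 0 0
1 0 1 0 0
0 1 1 0 0

Derivation:
After press 1 at (3,3):
0 1 1 0 0
1 0 1 1 0
0 0 1 0 0
1 0 0 1 1

After press 2 at (0,4):
0 1 1 1 1
1 0 1 1 1
0 0 1 0 0
1 0 0 1 1

After press 3 at (3,0):
0 1 1 1 1
1 0 1 1 1
1 0 1 0 0
0 1 0 1 1

After press 4 at (0,1):
1 0 0 1 1
1 1 1 1 1
1 0 1 0 0
0 1 0 1 1

After press 5 at (1,3):
1 0 0 0 1
1 1 0 0 0
1 0 1 1 0
0 1 0 1 1

After press 6 at (0,1):
0 1 1 0 1
1 0 0 0 0
1 0 1 1 0
0 1 0 1 1

After press 7 at (3,3):
0 1 1 0 1
1 0 0 0 0
1 0 1 0 0
0 1 1 0 0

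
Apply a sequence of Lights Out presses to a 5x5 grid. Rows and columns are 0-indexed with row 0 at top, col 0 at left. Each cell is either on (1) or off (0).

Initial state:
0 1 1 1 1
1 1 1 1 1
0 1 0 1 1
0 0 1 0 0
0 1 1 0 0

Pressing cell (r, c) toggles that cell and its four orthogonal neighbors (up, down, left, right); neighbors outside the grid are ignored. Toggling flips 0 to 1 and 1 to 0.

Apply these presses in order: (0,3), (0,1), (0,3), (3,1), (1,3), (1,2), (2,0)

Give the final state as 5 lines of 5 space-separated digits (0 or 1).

Answer: 1 0 1 0 1
0 1 1 1 0
1 1 1 0 1
0 1 0 0 0
0 0 1 0 0

Derivation:
After press 1 at (0,3):
0 1 0 0 0
1 1 1 0 1
0 1 0 1 1
0 0 1 0 0
0 1 1 0 0

After press 2 at (0,1):
1 0 1 0 0
1 0 1 0 1
0 1 0 1 1
0 0 1 0 0
0 1 1 0 0

After press 3 at (0,3):
1 0 0 1 1
1 0 1 1 1
0 1 0 1 1
0 0 1 0 0
0 1 1 0 0

After press 4 at (3,1):
1 0 0 1 1
1 0 1 1 1
0 0 0 1 1
1 1 0 0 0
0 0 1 0 0

After press 5 at (1,3):
1 0 0 0 1
1 0 0 0 0
0 0 0 0 1
1 1 0 0 0
0 0 1 0 0

After press 6 at (1,2):
1 0 1 0 1
1 1 1 1 0
0 0 1 0 1
1 1 0 0 0
0 0 1 0 0

After press 7 at (2,0):
1 0 1 0 1
0 1 1 1 0
1 1 1 0 1
0 1 0 0 0
0 0 1 0 0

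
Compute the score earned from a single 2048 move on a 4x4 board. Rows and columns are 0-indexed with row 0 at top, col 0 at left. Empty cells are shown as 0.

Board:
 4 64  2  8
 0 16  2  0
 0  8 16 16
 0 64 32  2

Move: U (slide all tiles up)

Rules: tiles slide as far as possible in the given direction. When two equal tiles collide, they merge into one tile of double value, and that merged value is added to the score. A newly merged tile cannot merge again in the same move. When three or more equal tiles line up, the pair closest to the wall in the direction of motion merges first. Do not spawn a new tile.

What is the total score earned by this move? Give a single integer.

Slide up:
col 0: [4, 0, 0, 0] -> [4, 0, 0, 0]  score +0 (running 0)
col 1: [64, 16, 8, 64] -> [64, 16, 8, 64]  score +0 (running 0)
col 2: [2, 2, 16, 32] -> [4, 16, 32, 0]  score +4 (running 4)
col 3: [8, 0, 16, 2] -> [8, 16, 2, 0]  score +0 (running 4)
Board after move:
 4 64  4  8
 0 16 16 16
 0  8 32  2
 0 64  0  0

Answer: 4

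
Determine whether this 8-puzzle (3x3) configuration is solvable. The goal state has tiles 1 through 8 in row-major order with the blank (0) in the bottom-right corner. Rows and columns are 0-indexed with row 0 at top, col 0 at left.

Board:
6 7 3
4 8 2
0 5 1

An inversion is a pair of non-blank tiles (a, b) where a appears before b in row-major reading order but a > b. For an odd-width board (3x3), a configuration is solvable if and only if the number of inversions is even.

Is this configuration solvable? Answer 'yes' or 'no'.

Inversions (pairs i<j in row-major order where tile[i] > tile[j] > 0): 19
19 is odd, so the puzzle is not solvable.

Answer: no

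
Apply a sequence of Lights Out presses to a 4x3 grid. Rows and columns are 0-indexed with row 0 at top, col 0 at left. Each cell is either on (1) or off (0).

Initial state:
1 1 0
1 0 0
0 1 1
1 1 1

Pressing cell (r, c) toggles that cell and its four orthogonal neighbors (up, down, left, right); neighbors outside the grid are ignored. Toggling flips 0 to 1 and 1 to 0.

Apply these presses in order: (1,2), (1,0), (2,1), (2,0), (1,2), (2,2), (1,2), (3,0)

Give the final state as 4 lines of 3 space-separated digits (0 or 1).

Answer: 0 1 1
1 1 0
0 0 0
1 1 0

Derivation:
After press 1 at (1,2):
1 1 1
1 1 1
0 1 0
1 1 1

After press 2 at (1,0):
0 1 1
0 0 1
1 1 0
1 1 1

After press 3 at (2,1):
0 1 1
0 1 1
0 0 1
1 0 1

After press 4 at (2,0):
0 1 1
1 1 1
1 1 1
0 0 1

After press 5 at (1,2):
0 1 0
1 0 0
1 1 0
0 0 1

After press 6 at (2,2):
0 1 0
1 0 1
1 0 1
0 0 0

After press 7 at (1,2):
0 1 1
1 1 0
1 0 0
0 0 0

After press 8 at (3,0):
0 1 1
1 1 0
0 0 0
1 1 0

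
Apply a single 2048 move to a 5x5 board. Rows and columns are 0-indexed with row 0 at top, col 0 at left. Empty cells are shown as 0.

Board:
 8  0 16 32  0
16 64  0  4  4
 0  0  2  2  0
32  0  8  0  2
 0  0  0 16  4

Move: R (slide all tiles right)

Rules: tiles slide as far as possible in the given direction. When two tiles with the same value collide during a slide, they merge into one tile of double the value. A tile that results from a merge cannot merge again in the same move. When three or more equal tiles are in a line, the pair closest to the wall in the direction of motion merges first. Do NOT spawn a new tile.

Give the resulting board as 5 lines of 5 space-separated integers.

Answer:  0  0  8 16 32
 0  0 16 64  8
 0  0  0  0  4
 0  0 32  8  2
 0  0  0 16  4

Derivation:
Slide right:
row 0: [8, 0, 16, 32, 0] -> [0, 0, 8, 16, 32]
row 1: [16, 64, 0, 4, 4] -> [0, 0, 16, 64, 8]
row 2: [0, 0, 2, 2, 0] -> [0, 0, 0, 0, 4]
row 3: [32, 0, 8, 0, 2] -> [0, 0, 32, 8, 2]
row 4: [0, 0, 0, 16, 4] -> [0, 0, 0, 16, 4]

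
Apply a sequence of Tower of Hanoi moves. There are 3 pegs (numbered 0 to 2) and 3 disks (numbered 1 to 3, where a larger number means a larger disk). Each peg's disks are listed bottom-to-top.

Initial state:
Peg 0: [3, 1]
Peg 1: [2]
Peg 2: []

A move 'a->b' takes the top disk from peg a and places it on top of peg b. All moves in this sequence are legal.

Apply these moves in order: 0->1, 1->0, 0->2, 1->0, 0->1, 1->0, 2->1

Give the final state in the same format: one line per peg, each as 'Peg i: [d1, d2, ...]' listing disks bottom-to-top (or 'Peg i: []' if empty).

After move 1 (0->1):
Peg 0: [3]
Peg 1: [2, 1]
Peg 2: []

After move 2 (1->0):
Peg 0: [3, 1]
Peg 1: [2]
Peg 2: []

After move 3 (0->2):
Peg 0: [3]
Peg 1: [2]
Peg 2: [1]

After move 4 (1->0):
Peg 0: [3, 2]
Peg 1: []
Peg 2: [1]

After move 5 (0->1):
Peg 0: [3]
Peg 1: [2]
Peg 2: [1]

After move 6 (1->0):
Peg 0: [3, 2]
Peg 1: []
Peg 2: [1]

After move 7 (2->1):
Peg 0: [3, 2]
Peg 1: [1]
Peg 2: []

Answer: Peg 0: [3, 2]
Peg 1: [1]
Peg 2: []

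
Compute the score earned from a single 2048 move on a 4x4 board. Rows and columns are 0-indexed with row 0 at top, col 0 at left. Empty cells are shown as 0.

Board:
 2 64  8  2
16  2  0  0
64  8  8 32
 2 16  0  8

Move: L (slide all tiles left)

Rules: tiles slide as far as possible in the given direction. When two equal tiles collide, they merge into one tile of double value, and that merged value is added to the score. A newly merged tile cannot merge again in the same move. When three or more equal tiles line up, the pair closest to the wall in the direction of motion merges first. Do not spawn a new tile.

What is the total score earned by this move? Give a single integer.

Answer: 16

Derivation:
Slide left:
row 0: [2, 64, 8, 2] -> [2, 64, 8, 2]  score +0 (running 0)
row 1: [16, 2, 0, 0] -> [16, 2, 0, 0]  score +0 (running 0)
row 2: [64, 8, 8, 32] -> [64, 16, 32, 0]  score +16 (running 16)
row 3: [2, 16, 0, 8] -> [2, 16, 8, 0]  score +0 (running 16)
Board after move:
 2 64  8  2
16  2  0  0
64 16 32  0
 2 16  8  0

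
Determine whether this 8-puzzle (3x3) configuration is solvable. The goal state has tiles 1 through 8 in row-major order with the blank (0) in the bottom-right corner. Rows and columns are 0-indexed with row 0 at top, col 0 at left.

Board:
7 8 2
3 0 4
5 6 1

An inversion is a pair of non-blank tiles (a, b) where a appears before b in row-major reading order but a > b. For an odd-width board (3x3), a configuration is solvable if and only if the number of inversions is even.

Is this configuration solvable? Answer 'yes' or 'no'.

Inversions (pairs i<j in row-major order where tile[i] > tile[j] > 0): 17
17 is odd, so the puzzle is not solvable.

Answer: no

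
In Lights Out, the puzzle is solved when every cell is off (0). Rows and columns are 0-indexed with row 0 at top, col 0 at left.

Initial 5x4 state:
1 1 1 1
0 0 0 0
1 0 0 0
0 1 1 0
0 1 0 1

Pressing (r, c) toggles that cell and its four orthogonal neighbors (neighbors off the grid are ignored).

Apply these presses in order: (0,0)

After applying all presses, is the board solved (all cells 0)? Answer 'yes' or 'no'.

Answer: no

Derivation:
After press 1 at (0,0):
0 0 1 1
1 0 0 0
1 0 0 0
0 1 1 0
0 1 0 1

Lights still on: 8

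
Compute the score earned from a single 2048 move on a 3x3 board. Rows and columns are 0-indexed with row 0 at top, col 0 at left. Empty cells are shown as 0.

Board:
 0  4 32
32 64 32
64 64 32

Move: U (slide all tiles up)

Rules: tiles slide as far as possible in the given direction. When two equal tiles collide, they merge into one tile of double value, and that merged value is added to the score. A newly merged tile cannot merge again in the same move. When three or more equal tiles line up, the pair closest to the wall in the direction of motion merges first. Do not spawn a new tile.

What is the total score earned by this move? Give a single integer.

Answer: 192

Derivation:
Slide up:
col 0: [0, 32, 64] -> [32, 64, 0]  score +0 (running 0)
col 1: [4, 64, 64] -> [4, 128, 0]  score +128 (running 128)
col 2: [32, 32, 32] -> [64, 32, 0]  score +64 (running 192)
Board after move:
 32   4  64
 64 128  32
  0   0   0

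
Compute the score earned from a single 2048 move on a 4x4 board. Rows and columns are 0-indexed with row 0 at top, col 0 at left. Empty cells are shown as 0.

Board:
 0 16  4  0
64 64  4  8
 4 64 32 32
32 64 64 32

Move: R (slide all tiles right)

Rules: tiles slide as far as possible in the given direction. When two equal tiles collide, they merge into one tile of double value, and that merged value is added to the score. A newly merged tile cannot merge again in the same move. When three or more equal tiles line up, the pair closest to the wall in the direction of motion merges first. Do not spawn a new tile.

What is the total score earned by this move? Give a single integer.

Slide right:
row 0: [0, 16, 4, 0] -> [0, 0, 16, 4]  score +0 (running 0)
row 1: [64, 64, 4, 8] -> [0, 128, 4, 8]  score +128 (running 128)
row 2: [4, 64, 32, 32] -> [0, 4, 64, 64]  score +64 (running 192)
row 3: [32, 64, 64, 32] -> [0, 32, 128, 32]  score +128 (running 320)
Board after move:
  0   0  16   4
  0 128   4   8
  0   4  64  64
  0  32 128  32

Answer: 320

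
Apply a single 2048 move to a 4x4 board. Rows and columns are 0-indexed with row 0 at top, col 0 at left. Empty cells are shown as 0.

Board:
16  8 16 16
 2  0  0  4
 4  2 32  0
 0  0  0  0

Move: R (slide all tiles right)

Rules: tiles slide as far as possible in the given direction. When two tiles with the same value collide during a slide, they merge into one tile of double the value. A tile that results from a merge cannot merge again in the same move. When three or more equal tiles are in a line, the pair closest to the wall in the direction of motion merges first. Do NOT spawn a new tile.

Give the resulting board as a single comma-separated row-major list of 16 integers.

Answer: 0, 16, 8, 32, 0, 0, 2, 4, 0, 4, 2, 32, 0, 0, 0, 0

Derivation:
Slide right:
row 0: [16, 8, 16, 16] -> [0, 16, 8, 32]
row 1: [2, 0, 0, 4] -> [0, 0, 2, 4]
row 2: [4, 2, 32, 0] -> [0, 4, 2, 32]
row 3: [0, 0, 0, 0] -> [0, 0, 0, 0]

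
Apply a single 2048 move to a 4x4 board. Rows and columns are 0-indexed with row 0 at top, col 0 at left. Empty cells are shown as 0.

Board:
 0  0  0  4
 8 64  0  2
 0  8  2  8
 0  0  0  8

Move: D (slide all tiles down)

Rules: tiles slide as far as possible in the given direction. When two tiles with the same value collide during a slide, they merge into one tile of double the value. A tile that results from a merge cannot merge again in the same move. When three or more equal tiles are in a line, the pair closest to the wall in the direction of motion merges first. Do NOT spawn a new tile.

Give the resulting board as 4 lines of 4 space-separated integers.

Answer:  0  0  0  0
 0  0  0  4
 0 64  0  2
 8  8  2 16

Derivation:
Slide down:
col 0: [0, 8, 0, 0] -> [0, 0, 0, 8]
col 1: [0, 64, 8, 0] -> [0, 0, 64, 8]
col 2: [0, 0, 2, 0] -> [0, 0, 0, 2]
col 3: [4, 2, 8, 8] -> [0, 4, 2, 16]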